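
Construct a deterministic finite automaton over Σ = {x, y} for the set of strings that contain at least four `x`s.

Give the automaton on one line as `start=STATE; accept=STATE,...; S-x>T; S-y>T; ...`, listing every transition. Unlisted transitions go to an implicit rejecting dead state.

Count `x`s, saturating at 5: states S0 through S4 mean 0 through 4 `x`s seen; S5 means more than 4. Each `x` increments (capped at S5); other symbols loop. Accept from {S4, S5}.
With 6 states:
        x   y  
>  S0   S1  S0 
   S1   S2  S1 
   S2   S3  S2 
   S3   S4  S3 
 * S4   S5  S4 
 * S5   S5  S5 
(> = start, * = accepting)

start=S0; accept=S4,S5; S0-x>S1; S0-y>S0; S1-x>S2; S1-y>S1; S2-x>S3; S2-y>S2; S3-x>S4; S3-y>S3; S4-x>S5; S4-y>S4; S5-x>S5; S5-y>S5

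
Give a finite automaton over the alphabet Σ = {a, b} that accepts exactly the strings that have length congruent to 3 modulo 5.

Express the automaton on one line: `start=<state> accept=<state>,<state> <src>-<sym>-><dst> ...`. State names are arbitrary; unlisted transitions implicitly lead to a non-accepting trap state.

start=s0 accept=s3 s0-a->s1 s0-b->s1 s1-a->s2 s1-b->s2 s2-a->s3 s2-b->s3 s3-a->s4 s3-b->s4 s4-a->s0 s4-b->s0

Count input length modulo 5: every symbol advances one step around the cycle s0 → s1 → s2 → s3 → s4 → s0. Accept at s3.
        a   b  
>  s0   s1  s1 
   s1   s2  s2 
   s2   s3  s3 
 * s3   s4  s4 
   s4   s0  s0 
(> = start, * = accepting)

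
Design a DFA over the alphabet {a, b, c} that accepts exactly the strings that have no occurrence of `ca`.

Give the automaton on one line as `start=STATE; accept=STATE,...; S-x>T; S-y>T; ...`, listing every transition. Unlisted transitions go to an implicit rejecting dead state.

start=s0; accept=s0,s1; s0-a>s0; s0-b>s0; s0-c>s1; s1-a>s2; s1-b>s0; s1-c>s1; s2-a>s2; s2-b>s2; s2-c>s2

Track partial matches of the forbidden pattern `ca`. State s2 is a dead state reached once `ca` has occurred; every other state accepts. s0 means no part of `ca` is currently matched.
        a   b   c  
>* s0   s0  s0  s1 
 * s1   s2  s0  s1 
   s2   s2  s2  s2 
(> = start, * = accepting)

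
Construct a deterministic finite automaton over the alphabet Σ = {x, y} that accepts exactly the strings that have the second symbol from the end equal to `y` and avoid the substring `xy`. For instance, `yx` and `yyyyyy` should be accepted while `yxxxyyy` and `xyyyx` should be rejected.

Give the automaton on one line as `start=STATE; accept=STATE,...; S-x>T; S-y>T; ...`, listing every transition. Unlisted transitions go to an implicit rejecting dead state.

Build one automaton per condition and run them in lockstep. The first has 7 states tracking the last 2 symbols read; the second has 3 states tracking partial matches of the forbidden pattern `xy`. A product state is a pair (one from each), accepting exactly when both do. After merging equivalent states the machine shrinks.
5 states suffice.
        x   y  
>  q0   q1  q2 
   q1   q1  q1 
   q2   q3  q4 
 * q3   q1  q1 
 * q4   q3  q4 
(> = start, * = accepting)

start=q0; accept=q3,q4; q0-x>q1; q0-y>q2; q1-x>q1; q1-y>q1; q2-x>q3; q2-y>q4; q3-x>q1; q3-y>q1; q4-x>q3; q4-y>q4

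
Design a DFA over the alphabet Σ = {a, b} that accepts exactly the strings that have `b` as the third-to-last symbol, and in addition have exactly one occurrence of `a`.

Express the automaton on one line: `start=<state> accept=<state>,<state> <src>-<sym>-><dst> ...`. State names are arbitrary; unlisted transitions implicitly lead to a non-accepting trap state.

Build one automaton per condition and run them in lockstep. One (15 states) tracks the last 3 symbols read; the other (3 states) tracks the count of `a`s, saturating at 2. Each combined state is a pair, one component from each; accept when both components accept. After merging equivalent states the machine shrinks.
          a    b  
>  q0     q1   q2 
   q1     q3   q4 
   q2     q5   q6 
   q3     q3   q3 
   q4     q3   q7 
   q5     q3   q8 
   q6     q9   q6 
   q7     q3  q10 
 * q8     q3   q7 
 * q9     q3   q8 
 * q10    q3  q10 
(> = start, * = accepting)

start=q0 accept=q8,q9,q10 q0-a->q1 q0-b->q2 q1-a->q3 q1-b->q4 q2-a->q5 q2-b->q6 q3-a->q3 q3-b->q3 q4-a->q3 q4-b->q7 q5-a->q3 q5-b->q8 q6-a->q9 q6-b->q6 q7-a->q3 q7-b->q10 q8-a->q3 q8-b->q7 q9-a->q3 q9-b->q8 q10-a->q3 q10-b->q10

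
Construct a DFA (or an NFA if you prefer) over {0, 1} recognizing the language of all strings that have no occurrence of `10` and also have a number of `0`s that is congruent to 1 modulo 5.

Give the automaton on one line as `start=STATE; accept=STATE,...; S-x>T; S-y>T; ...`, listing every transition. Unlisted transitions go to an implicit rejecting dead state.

Handle the two conditions separately and then intersect. One (3 states) tracks partial matches of the forbidden pattern `10`; the other (5 states) tracks the count of `0`s modulo 5. Each combined state is a pair, one component from each; accept when both components accept. After merging equivalent states the machine shrinks.
7 states suffice.
        0   1  
>  q0   q1  q2 
 * q1   q3  q4 
   q2   q2  q2 
   q3   q5  q2 
 * q4   q2  q4 
   q5   q6  q2 
   q6   q0  q2 
(> = start, * = accepting)

start=q0; accept=q1,q4; q0-0>q1; q0-1>q2; q1-0>q3; q1-1>q4; q2-0>q2; q2-1>q2; q3-0>q5; q3-1>q2; q4-0>q2; q4-1>q4; q5-0>q6; q5-1>q2; q6-0>q0; q6-1>q2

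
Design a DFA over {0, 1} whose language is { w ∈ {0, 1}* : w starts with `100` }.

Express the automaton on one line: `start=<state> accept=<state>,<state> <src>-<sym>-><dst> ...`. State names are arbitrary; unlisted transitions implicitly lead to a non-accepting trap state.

Walk along `100` while the input agrees: from A take `1` to B, and so on. Any deviation drops to the rejecting sink E. Once D is reached the prefix is confirmed and every continuation is accepted.
       0  1 
>  A   E  B 
   B   C  E 
   C   D  E 
 * D   D  D 
   E   E  E 
(> = start, * = accepting)

start=A accept=D A-0->E A-1->B B-0->C B-1->E C-0->D C-1->E D-0->D D-1->D E-0->E E-1->E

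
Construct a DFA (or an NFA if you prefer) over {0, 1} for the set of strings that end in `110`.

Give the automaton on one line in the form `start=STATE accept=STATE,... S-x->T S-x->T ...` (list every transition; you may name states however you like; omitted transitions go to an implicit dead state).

start=q0 accept=q3 q0-0->q0 q0-1->q1 q1-0->q0 q1-1->q2 q2-0->q3 q2-1->q2 q3-0->q0 q3-1->q1

Let each state record the length of the longest suffix of the input read so far that is also a prefix of `110`. q1 means the last symbol is `1`; q2 means the last 2 symbols are `11`; q3 means the last 3 symbols are `110`. Accept only at q3, where the string currently ends in `110`.
4 states suffice.
        0   1  
>  q0   q0  q1 
   q1   q0  q2 
   q2   q3  q2 
 * q3   q0  q1 
(> = start, * = accepting)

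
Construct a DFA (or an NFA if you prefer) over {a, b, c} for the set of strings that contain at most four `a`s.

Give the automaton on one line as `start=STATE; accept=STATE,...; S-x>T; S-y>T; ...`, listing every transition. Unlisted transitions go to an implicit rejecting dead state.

Count `a`s, saturating at 5: states q0 through q4 mean 0 through 4 `a`s seen; q5 means more than 4. Each `a` increments (capped at q5); other symbols loop. Accept from {q0, q1, q2, q3, q4}.
With 6 states:
        a   b   c  
>* q0   q1  q0  q0 
 * q1   q2  q1  q1 
 * q2   q3  q2  q2 
 * q3   q4  q3  q3 
 * q4   q5  q4  q4 
   q5   q5  q5  q5 
(> = start, * = accepting)

start=q0; accept=q0,q1,q2,q3,q4; q0-a>q1; q0-b>q0; q0-c>q0; q1-a>q2; q1-b>q1; q1-c>q1; q2-a>q3; q2-b>q2; q2-c>q2; q3-a>q4; q3-b>q3; q3-c>q3; q4-a>q5; q4-b>q4; q4-c>q4; q5-a>q5; q5-b>q5; q5-c>q5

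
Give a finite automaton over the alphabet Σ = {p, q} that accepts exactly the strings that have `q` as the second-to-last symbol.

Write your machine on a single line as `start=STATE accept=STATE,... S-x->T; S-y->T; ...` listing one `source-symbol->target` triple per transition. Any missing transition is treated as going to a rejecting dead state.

A DFA must remember the last 2 symbols (since which symbol is second-to-last isn't known until the input ends). Use one state per possible window of the last ≤2 symbols; accept from those whose window starts with `q`.
A 7-state machine:
       p  q 
>  A   B  C 
   B   D  E 
   C   F  G 
   D   D  E 
   E   F  G 
 * F   D  E 
 * G   F  G 
(> = start, * = accepting)

start=A; accept=F,G; A-p->B; A-q->C; B-p->D; B-q->E; C-p->F; C-q->G; D-p->D; D-q->E; E-p->F; E-q->G; F-p->D; F-q->E; G-p->F; G-q->G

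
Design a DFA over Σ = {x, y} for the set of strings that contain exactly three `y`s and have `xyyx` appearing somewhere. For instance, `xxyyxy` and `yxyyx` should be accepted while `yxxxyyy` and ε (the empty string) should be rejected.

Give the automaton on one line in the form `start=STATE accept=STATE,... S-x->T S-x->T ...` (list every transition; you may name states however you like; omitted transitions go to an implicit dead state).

start=A accept=K A-x->B A-y->C B-x->B B-y->D C-x->E C-y->F D-x->E D-y->G E-x->E E-y->H F-x->F F-y->F G-x->I G-y->F H-x->F H-y->J I-x->I I-y->K J-x->K J-y->F K-x->K K-y->F

Run two small machines in parallel and take their product. One (5 states) tracks the count of `y`s, saturating at 4; the other (5 states) tracks whether and how much of `xyyx` has been seen. Each combined state is a pair, one component from each; accept when both components accept. Minimizing collapses redundant product states.
With 11 states:
       x  y 
>  A   B  C 
   B   B  D 
   C   E  F 
   D   E  G 
   E   E  H 
   F   F  F 
   G   I  F 
   H   F  J 
   I   I  K 
   J   K  F 
 * K   K  F 
(> = start, * = accepting)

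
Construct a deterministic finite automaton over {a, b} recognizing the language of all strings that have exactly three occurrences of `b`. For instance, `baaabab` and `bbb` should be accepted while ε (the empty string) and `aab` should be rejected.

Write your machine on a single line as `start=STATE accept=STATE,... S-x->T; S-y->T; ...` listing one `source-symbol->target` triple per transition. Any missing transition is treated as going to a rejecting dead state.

start=q0; accept=q3; q0-a->q0; q0-b->q1; q1-a->q1; q1-b->q2; q2-a->q2; q2-b->q3; q3-a->q3; q3-b->q4; q4-a->q4; q4-b->q4

Only the number of `b`s matters, and only up to 4. Make a chain q0 → q1 → q2 → q3 → q4 advanced by each `b` (with q4 absorbing); every other symbol self-loops. The accepting set is {q3}.
5 states suffice.
        a   b  
>  q0   q0  q1 
   q1   q1  q2 
   q2   q2  q3 
 * q3   q3  q4 
   q4   q4  q4 
(> = start, * = accepting)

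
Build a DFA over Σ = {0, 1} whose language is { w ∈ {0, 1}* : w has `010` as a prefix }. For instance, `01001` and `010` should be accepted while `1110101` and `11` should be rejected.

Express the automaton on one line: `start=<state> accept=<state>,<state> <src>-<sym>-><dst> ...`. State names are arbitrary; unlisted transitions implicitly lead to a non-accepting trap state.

start=A accept=D A-0->B A-1->E B-0->E B-1->C C-0->D C-1->E D-0->D D-1->D E-0->E E-1->E

Check the first 3 symbols one by one: A through C record how many have matched `010` so far; any wrong symbol goes to the dead state E. After all 3 match we enter the accepting sink D.
A 5-state machine:
       0  1 
>  A   B  E 
   B   E  C 
   C   D  E 
 * D   D  D 
   E   E  E 
(> = start, * = accepting)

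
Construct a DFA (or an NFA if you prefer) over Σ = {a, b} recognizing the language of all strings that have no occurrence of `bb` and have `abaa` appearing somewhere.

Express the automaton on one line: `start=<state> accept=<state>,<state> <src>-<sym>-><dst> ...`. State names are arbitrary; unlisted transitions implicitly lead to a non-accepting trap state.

start=q0 accept=q6,q7 q0-a->q1 q0-b->q2 q1-a->q1 q1-b->q3 q2-a->q1 q2-b->q4 q3-a->q5 q3-b->q4 q4-a->q4 q4-b->q4 q5-a->q6 q5-b->q3 q6-a->q6 q6-b->q7 q7-a->q6 q7-b->q4

Handle the two conditions separately and then intersect. One (3 states) tracks partial matches of the forbidden pattern `bb`; the other (5 states) tracks whether and how much of `abaa` has been seen. Each combined state is a pair, one component from each; accept when both components accept. Minimizing collapses redundant product states.
8 states suffice.
        a   b  
>  q0   q1  q2 
   q1   q1  q3 
   q2   q1  q4 
   q3   q5  q4 
   q4   q4  q4 
   q5   q6  q3 
 * q6   q6  q7 
 * q7   q6  q4 
(> = start, * = accepting)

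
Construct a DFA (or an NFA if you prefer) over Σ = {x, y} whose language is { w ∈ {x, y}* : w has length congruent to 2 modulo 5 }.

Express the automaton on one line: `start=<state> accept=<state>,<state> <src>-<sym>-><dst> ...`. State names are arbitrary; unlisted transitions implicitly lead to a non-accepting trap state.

Only the length mod 5 matters, so use a 5-cycle: from any state, every input symbol moves to the next state, wrapping q4 back to q0. Mark q2 accepting.
With 5 states:
        x   y  
>  q0   q1  q1 
   q1   q2  q2 
 * q2   q3  q3 
   q3   q4  q4 
   q4   q0  q0 
(> = start, * = accepting)

start=q0 accept=q2 q0-x->q1 q0-y->q1 q1-x->q2 q1-y->q2 q2-x->q3 q2-y->q3 q3-x->q4 q3-y->q4 q4-x->q0 q4-y->q0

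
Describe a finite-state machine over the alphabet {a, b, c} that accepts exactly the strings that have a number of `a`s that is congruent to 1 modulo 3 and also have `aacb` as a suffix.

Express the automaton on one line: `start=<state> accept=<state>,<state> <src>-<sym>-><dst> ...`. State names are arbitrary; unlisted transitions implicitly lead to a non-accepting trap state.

start=S0 accept=S14 S0-a->S1 S0-b->S0 S0-c->S0 S1-a->S2 S1-b->S3 S1-c->S3 S2-a->S4 S2-b->S5 S2-c->S6 S3-a->S7 S3-b->S3 S3-c->S3 S4-a->S8 S4-b->S0 S4-c->S9 S5-a->S10 S5-b->S5 S5-c->S5 S6-a->S10 S6-b->S11 S6-c->S5 S7-a->S4 S7-b->S5 S7-c->S5 S8-a->S2 S8-b->S3 S8-c->S12 S9-a->S1 S9-b->S13 S9-c->S0 S10-a->S8 S10-b->S0 S10-c->S0 S11-a->S10 S11-b->S5 S11-c->S5 S12-a->S7 S12-b->S14 S12-c->S3 S13-a->S1 S13-b->S0 S13-c->S0 S14-a->S7 S14-b->S3 S14-c->S3

Build one automaton per condition and run them in lockstep. The first has 3 states tracking the count of `a`s modulo 3; the second has 5 states tracking how much of the suffix `aacb` has currently been matched. A product state is a pair (one from each), accepting exactly when both do.
          a    b    c  
>  S0     S1   S0   S0 
   S1     S2   S3   S3 
   S2     S4   S5   S6 
   S3     S7   S3   S3 
   S4     S8   S0   S9 
   S5    S10   S5   S5 
   S6    S10  S11   S5 
   S7     S4   S5   S5 
   S8     S2   S3  S12 
   S9     S1  S13   S0 
   S10    S8   S0   S0 
   S11   S10   S5   S5 
   S12    S7  S14   S3 
   S13    S1   S0   S0 
 * S14    S7   S3   S3 
(> = start, * = accepting)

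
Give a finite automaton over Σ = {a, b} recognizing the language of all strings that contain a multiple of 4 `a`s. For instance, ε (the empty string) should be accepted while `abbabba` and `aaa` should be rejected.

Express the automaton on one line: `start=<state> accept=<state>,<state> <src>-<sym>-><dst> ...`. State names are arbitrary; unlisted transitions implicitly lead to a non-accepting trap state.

Keep the running count of `a`s modulo 4: each `a` advances along the cycle q0 → q1 → q2 → q3 → q0 while other symbols loop. Accept at q0.
4 states suffice.
        a   b  
>* q0   q1  q0 
   q1   q2  q1 
   q2   q3  q2 
   q3   q0  q3 
(> = start, * = accepting)

start=q0 accept=q0 q0-a->q1 q0-b->q0 q1-a->q2 q1-b->q1 q2-a->q3 q2-b->q2 q3-a->q0 q3-b->q3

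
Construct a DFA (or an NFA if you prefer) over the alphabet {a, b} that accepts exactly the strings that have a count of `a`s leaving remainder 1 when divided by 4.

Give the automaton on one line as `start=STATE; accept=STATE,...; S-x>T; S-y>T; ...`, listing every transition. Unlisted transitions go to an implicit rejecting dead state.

start=q0; accept=q1; q0-a>q1; q0-b>q0; q1-a>q2; q1-b>q1; q2-a>q3; q2-b>q2; q3-a>q0; q3-b>q3

Keep the running count of `a`s modulo 4: each `a` advances along the cycle q0 → q1 → q2 → q3 → q0 while other symbols loop. Accept at q1.
4 states suffice.
        a   b  
>  q0   q1  q0 
 * q1   q2  q1 
   q2   q3  q2 
   q3   q0  q3 
(> = start, * = accepting)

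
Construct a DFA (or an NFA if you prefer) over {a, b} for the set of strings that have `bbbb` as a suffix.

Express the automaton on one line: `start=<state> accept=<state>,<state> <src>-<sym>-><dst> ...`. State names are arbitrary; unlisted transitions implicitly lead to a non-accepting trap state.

start=s0 accept=s4 s0-a->s0 s0-b->s1 s1-a->s0 s1-b->s2 s2-a->s0 s2-b->s3 s3-a->s0 s3-b->s4 s4-a->s0 s4-b->s4

Let each state record the length of the longest suffix of the input read so far that is also a prefix of `bbbb`. s1 means the last symbol is `b`; s2 means the last 2 symbols are `bb`; s3 means the last 3 symbols are `bbb`; s4 means the last 4 symbols are `bbbb`. Accept only at s4, where the string currently ends in `bbbb`.
5 states suffice.
        a   b  
>  s0   s0  s1 
   s1   s0  s2 
   s2   s0  s3 
   s3   s0  s4 
 * s4   s0  s4 
(> = start, * = accepting)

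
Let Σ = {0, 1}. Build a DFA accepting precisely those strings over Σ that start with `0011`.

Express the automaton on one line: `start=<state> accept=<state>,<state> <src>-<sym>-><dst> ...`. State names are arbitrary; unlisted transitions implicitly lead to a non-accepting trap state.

start=q0 accept=q4 q0-0->q1 q0-1->q5 q1-0->q2 q1-1->q5 q2-0->q5 q2-1->q3 q3-0->q5 q3-1->q4 q4-0->q4 q4-1->q4 q5-0->q5 q5-1->q5

Walk along `0011` while the input agrees: from q0 take `0` to q1, and so on. Any deviation drops to the rejecting sink q5. Once q4 is reached the prefix is confirmed and every continuation is accepted.
6 states suffice.
        0   1  
>  q0   q1  q5 
   q1   q2  q5 
   q2   q5  q3 
   q3   q5  q4 
 * q4   q4  q4 
   q5   q5  q5 
(> = start, * = accepting)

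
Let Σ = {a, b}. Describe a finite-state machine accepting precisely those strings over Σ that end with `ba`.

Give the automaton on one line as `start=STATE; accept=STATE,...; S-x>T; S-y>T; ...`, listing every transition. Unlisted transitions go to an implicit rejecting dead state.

Let each state record the length of the longest suffix of the input read so far that is also a prefix of `ba`. s1 means the last symbol is `b`; s2 means the last 2 symbols are `ba`. Accept only at s2, where the string currently ends in `ba`.
With 3 states:
        a   b  
>  s0   s0  s1 
   s1   s2  s1 
 * s2   s0  s1 
(> = start, * = accepting)

start=s0; accept=s2; s0-a>s0; s0-b>s1; s1-a>s2; s1-b>s1; s2-a>s0; s2-b>s1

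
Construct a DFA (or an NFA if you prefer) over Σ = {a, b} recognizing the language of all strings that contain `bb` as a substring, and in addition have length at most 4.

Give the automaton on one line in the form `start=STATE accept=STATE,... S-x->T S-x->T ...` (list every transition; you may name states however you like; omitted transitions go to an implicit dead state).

start=S0 accept=S5,S8,S11 S0-a->S1 S0-b->S2 S1-a->S3 S1-b->S4 S2-a->S3 S2-b->S5 S3-a->S6 S3-b->S7 S4-a->S6 S4-b->S8 S5-a->S8 S5-b->S8 S6-a->S9 S6-b->S10 S7-a->S9 S7-b->S11 S8-a->S11 S8-b->S11 S9-a->S12 S9-b->S13 S10-a->S12 S10-b->S14 S11-a->S14 S11-b->S14 S12-a->S12 S12-b->S13 S13-a->S12 S13-b->S14 S14-a->S14 S14-b->S14

Build one automaton per condition and run them in lockstep. One (3 states) tracks whether and how much of `bb` has been seen; the other (6 states) tracks the input length, saturating at 5. Each combined state is a pair, one component from each; accept when both components accept.
A 15-state machine:
          a    b  
>  S0     S1   S2 
   S1     S3   S4 
   S2     S3   S5 
   S3     S6   S7 
   S4     S6   S8 
 * S5     S8   S8 
   S6     S9  S10 
   S7     S9  S11 
 * S8    S11  S11 
   S9    S12  S13 
   S10   S12  S14 
 * S11   S14  S14 
   S12   S12  S13 
   S13   S12  S14 
   S14   S14  S14 
(> = start, * = accepting)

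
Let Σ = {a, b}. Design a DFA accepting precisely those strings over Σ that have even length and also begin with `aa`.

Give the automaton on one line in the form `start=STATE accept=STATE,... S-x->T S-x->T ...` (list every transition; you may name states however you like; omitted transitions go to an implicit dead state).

Build one automaton per condition and run them in lockstep. The first has 2 states tracking the input length modulo 2; the second has 4 states tracking whether the input so far still matches the prefix `aa`. A product state is a pair (one from each), accepting exactly when both do. After merging equivalent states the machine shrinks.
With 5 states:
        a   b  
>  s0   s1  s2 
   s1   s3  s2 
   s2   s2  s2 
 * s3   s4  s4 
   s4   s3  s3 
(> = start, * = accepting)

start=s0 accept=s3 s0-a->s1 s0-b->s2 s1-a->s3 s1-b->s2 s2-a->s2 s2-b->s2 s3-a->s4 s3-b->s4 s4-a->s3 s4-b->s3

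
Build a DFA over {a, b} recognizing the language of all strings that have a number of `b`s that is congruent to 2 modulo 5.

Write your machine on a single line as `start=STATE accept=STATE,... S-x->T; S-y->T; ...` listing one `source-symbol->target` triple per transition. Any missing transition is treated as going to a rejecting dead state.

start=q0; accept=q2; q0-a->q0; q0-b->q1; q1-a->q1; q1-b->q2; q2-a->q2; q2-b->q3; q3-a->q3; q3-b->q4; q4-a->q4; q4-b->q0

The only thing that matters is how many `b`s have appeared, reduced mod 5. Use one state per residue: q0 for 0, …, q4 for 4. Reading `b` moves to the next residue; anything else stays put. q2 is accepting.
With 5 states:
        a   b  
>  q0   q0  q1 
   q1   q1  q2 
 * q2   q2  q3 
   q3   q3  q4 
   q4   q4  q0 
(> = start, * = accepting)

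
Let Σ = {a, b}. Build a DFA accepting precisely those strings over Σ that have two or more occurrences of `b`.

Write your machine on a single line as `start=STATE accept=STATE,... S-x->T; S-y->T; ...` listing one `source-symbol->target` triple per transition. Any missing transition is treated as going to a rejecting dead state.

Only the number of `b`s matters, and only up to 3. Make a chain S0 → S1 → S2 → S3 advanced by each `b` (with S3 absorbing); every other symbol self-loops. The accepting set is {S2, S3}.
With 4 states:
        a   b  
>  S0   S0  S1 
   S1   S1  S2 
 * S2   S2  S3 
 * S3   S3  S3 
(> = start, * = accepting)

start=S0; accept=S2,S3; S0-a->S0; S0-b->S1; S1-a->S1; S1-b->S2; S2-a->S2; S2-b->S3; S3-a->S3; S3-b->S3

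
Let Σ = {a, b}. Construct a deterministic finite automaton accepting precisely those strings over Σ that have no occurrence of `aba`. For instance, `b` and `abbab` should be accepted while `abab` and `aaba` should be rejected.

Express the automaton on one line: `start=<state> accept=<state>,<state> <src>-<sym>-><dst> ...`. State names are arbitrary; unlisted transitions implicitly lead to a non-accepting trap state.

Track partial matches of the forbidden pattern `aba`. State S3 is a dead state reached once `aba` has occurred; every other state accepts. S0 means no part of `aba` is currently matched.
With 4 states:
        a   b  
>* S0   S1  S0 
 * S1   S1  S2 
 * S2   S3  S0 
   S3   S3  S3 
(> = start, * = accepting)

start=S0 accept=S0,S1,S2 S0-a->S1 S0-b->S0 S1-a->S1 S1-b->S2 S2-a->S3 S2-b->S0 S3-a->S3 S3-b->S3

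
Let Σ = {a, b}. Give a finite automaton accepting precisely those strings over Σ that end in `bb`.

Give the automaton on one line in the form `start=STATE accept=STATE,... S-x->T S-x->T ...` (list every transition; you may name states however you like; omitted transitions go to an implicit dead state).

Let each state record the length of the longest suffix of the input read so far that is also a prefix of `bb`. S1 means the last symbol is `b`; S2 means the last 2 symbols are `bb`. Accept only at S2, where the string currently ends in `bb`.
        a   b  
>  S0   S0  S1 
   S1   S0  S2 
 * S2   S0  S2 
(> = start, * = accepting)

start=S0 accept=S2 S0-a->S0 S0-b->S1 S1-a->S0 S1-b->S2 S2-a->S0 S2-b->S2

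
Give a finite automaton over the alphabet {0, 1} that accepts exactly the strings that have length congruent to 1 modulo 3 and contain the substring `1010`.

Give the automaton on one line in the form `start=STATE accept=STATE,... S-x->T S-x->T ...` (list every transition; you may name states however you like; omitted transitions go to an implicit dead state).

Run two small machines in parallel and take their product. One (3 states) tracks the input length modulo 3; the other (5 states) tracks whether and how much of `1010` has been seen. Each combined state is a pair, one component from each; accept when both components accept.
15 states suffice.
          0    1  
>  q0     q1   q2 
   q1     q3   q4 
   q2     q5   q4 
   q3     q0   q6 
   q4     q7   q6 
   q5     q0   q8 
   q6     q9   q2 
   q7     q1  q10 
   q8    q11   q2 
   q9     q3  q12 
   q10   q13   q4 
 * q11   q13  q13 
   q12   q14   q6 
   q13   q14  q14 
   q14   q11  q11 
(> = start, * = accepting)

start=q0 accept=q11 q0-0->q1 q0-1->q2 q1-0->q3 q1-1->q4 q2-0->q5 q2-1->q4 q3-0->q0 q3-1->q6 q4-0->q7 q4-1->q6 q5-0->q0 q5-1->q8 q6-0->q9 q6-1->q2 q7-0->q1 q7-1->q10 q8-0->q11 q8-1->q2 q9-0->q3 q9-1->q12 q10-0->q13 q10-1->q4 q11-0->q13 q11-1->q13 q12-0->q14 q12-1->q6 q13-0->q14 q13-1->q14 q14-0->q11 q14-1->q11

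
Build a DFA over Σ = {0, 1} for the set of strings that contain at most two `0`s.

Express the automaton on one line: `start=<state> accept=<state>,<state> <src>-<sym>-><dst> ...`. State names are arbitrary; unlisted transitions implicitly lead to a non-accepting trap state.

Only the number of `0`s matters, and only up to 3. Make a chain q0 → q1 → q2 → q3 advanced by each `0` (with q3 absorbing); every other symbol self-loops. The accepting set is {q0, q1, q2}.
        0   1  
>* q0   q1  q0 
 * q1   q2  q1 
 * q2   q3  q2 
   q3   q3  q3 
(> = start, * = accepting)

start=q0 accept=q0,q1,q2 q0-0->q1 q0-1->q0 q1-0->q2 q1-1->q1 q2-0->q3 q2-1->q2 q3-0->q3 q3-1->q3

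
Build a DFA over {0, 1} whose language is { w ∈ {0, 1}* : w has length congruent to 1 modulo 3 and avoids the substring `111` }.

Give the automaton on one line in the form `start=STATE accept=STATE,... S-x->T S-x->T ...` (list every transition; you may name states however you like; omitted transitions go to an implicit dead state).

Build one automaton per condition and run them in lockstep. The first has 3 states tracking the input length modulo 3; the second has 4 states tracking partial matches of the forbidden pattern `111`. A product state is a pair (one from each), accepting exactly when both do. After merging equivalent states the machine shrinks.
With 10 states:
        0   1  
>  q0   q1  q2 
 * q1   q3  q4 
 * q2   q3  q5 
   q3   q0  q6 
   q4   q0  q7 
   q5   q0  q8 
   q6   q1  q9 
   q7   q1  q8 
   q8   q8  q8 
 * q9   q3  q8 
(> = start, * = accepting)

start=q0 accept=q1,q2,q9 q0-0->q1 q0-1->q2 q1-0->q3 q1-1->q4 q2-0->q3 q2-1->q5 q3-0->q0 q3-1->q6 q4-0->q0 q4-1->q7 q5-0->q0 q5-1->q8 q6-0->q1 q6-1->q9 q7-0->q1 q7-1->q8 q8-0->q8 q8-1->q8 q9-0->q3 q9-1->q8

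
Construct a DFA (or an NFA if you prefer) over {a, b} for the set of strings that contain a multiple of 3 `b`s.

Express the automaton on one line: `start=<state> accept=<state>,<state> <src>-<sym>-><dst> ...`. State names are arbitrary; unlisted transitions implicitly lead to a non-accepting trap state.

The only thing that matters is how many `b`s have appeared, reduced mod 3. Use one state per residue: q0 for 0, …, q2 for 2. Reading `b` moves to the next residue; anything else stays put. q0 is accepting.
3 states suffice.
        a   b  
>* q0   q0  q1 
   q1   q1  q2 
   q2   q2  q0 
(> = start, * = accepting)

start=q0 accept=q0 q0-a->q0 q0-b->q1 q1-a->q1 q1-b->q2 q2-a->q2 q2-b->q0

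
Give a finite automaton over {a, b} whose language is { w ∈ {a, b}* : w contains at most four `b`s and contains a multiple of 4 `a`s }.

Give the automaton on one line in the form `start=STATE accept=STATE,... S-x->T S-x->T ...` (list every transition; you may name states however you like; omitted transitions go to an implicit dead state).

start=S0 accept=S0,S2,S5,S9,S13 S0-a->S1 S0-b->S2 S1-a->S3 S1-b->S4 S2-a->S4 S2-b->S5 S3-a->S6 S3-b->S7 S4-a->S7 S4-b->S8 S5-a->S8 S5-b->S9 S6-a->S0 S6-b->S10 S7-a->S10 S7-b->S11 S8-a->S11 S8-b->S12 S9-a->S12 S9-b->S13 S10-a->S2 S10-b->S14 S11-a->S14 S11-b->S15 S12-a->S15 S12-b->S16 S13-a->S16 S13-b->S17 S14-a->S5 S14-b->S18 S15-a->S18 S15-b->S19 S16-a->S19 S16-b->S17 S17-a->S17 S17-b->S17 S18-a->S9 S18-b->S20 S19-a->S20 S19-b->S17 S20-a->S13 S20-b->S17

Run two small machines in parallel and take their product. The first has 6 states tracking the count of `b`s, saturating at 5; the second has 4 states tracking the count of `a`s modulo 4. A product state is a pair (one from each), accepting exactly when both do. Minimizing collapses redundant product states.
21 states suffice.
          a    b  
>* S0     S1   S2 
   S1     S3   S4 
 * S2     S4   S5 
   S3     S6   S7 
   S4     S7   S8 
 * S5     S8   S9 
   S6     S0  S10 
   S7    S10  S11 
   S8    S11  S12 
 * S9    S12  S13 
   S10    S2  S14 
   S11   S14  S15 
   S12   S15  S16 
 * S13   S16  S17 
   S14    S5  S18 
   S15   S18  S19 
   S16   S19  S17 
   S17   S17  S17 
   S18    S9  S20 
   S19   S20  S17 
   S20   S13  S17 
(> = start, * = accepting)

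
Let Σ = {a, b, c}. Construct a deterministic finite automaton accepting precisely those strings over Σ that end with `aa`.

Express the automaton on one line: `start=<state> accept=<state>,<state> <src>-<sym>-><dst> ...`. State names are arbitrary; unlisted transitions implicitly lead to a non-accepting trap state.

start=q0 accept=q2 q0-a->q1 q0-b->q0 q0-c->q0 q1-a->q2 q1-b->q0 q1-c->q0 q2-a->q2 q2-b->q0 q2-c->q0

Remember how much of `aa` the current input suffix matches. State q0 means no match yet; q1 means the last symbol is `a`; q2 means the last 2 symbols are `aa`. Only q2 accepts. On a mismatch, fall back to the longest proper suffix that is still a prefix of `aa`.
3 states suffice.
        a   b   c  
>  q0   q1  q0  q0 
   q1   q2  q0  q0 
 * q2   q2  q0  q0 
(> = start, * = accepting)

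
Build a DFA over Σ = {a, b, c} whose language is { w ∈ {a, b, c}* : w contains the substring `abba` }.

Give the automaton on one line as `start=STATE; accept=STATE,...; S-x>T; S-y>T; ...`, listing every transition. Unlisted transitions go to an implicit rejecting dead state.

States q0..q3 record the length of the longest prefix of `abba` that matches the current input suffix. Reaching q4 means `abba` has been seen, and we stay there forever. Accept from q4.
With 5 states:
        a   b   c  
>  q0   q1  q0  q0 
   q1   q1  q2  q0 
   q2   q1  q3  q0 
   q3   q4  q0  q0 
 * q4   q4  q4  q4 
(> = start, * = accepting)

start=q0; accept=q4; q0-a>q1; q0-b>q0; q0-c>q0; q1-a>q1; q1-b>q2; q1-c>q0; q2-a>q1; q2-b>q3; q2-c>q0; q3-a>q4; q3-b>q0; q3-c>q0; q4-a>q4; q4-b>q4; q4-c>q4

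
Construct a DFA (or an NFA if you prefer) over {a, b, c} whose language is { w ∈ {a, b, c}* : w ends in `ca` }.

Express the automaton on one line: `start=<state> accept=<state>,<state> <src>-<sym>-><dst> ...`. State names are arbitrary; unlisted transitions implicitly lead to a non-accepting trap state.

start=s0 accept=s2 s0-a->s0 s0-b->s0 s0-c->s1 s1-a->s2 s1-b->s0 s1-c->s1 s2-a->s0 s2-b->s0 s2-c->s1

Let each state record the length of the longest suffix of the input read so far that is also a prefix of `ca`. s1 means the last symbol is `c`; s2 means the last 2 symbols are `ca`. Accept only at s2, where the string currently ends in `ca`.
A 3-state machine:
        a   b   c  
>  s0   s0  s0  s1 
   s1   s2  s0  s1 
 * s2   s0  s0  s1 
(> = start, * = accepting)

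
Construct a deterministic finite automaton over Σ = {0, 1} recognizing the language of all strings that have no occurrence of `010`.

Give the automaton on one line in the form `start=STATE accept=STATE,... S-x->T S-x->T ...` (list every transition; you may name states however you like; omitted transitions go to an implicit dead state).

This is the complement of 'contains `010`'. Use the same substring-matching states — q0 through q3 holding how much of `010` has just been matched — but flip the accepting set: everything except the trap q3 accepts.
A 4-state machine:
        0   1  
>* q0   q1  q0 
 * q1   q1  q2 
 * q2   q3  q0 
   q3   q3  q3 
(> = start, * = accepting)

start=q0 accept=q0,q1,q2 q0-0->q1 q0-1->q0 q1-0->q1 q1-1->q2 q2-0->q3 q2-1->q0 q3-0->q3 q3-1->q3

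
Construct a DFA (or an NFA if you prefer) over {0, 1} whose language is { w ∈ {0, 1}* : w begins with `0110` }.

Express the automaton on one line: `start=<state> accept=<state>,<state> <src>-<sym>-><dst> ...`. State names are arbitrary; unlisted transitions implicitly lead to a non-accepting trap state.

Walk along `0110` while the input agrees: from A take `0` to B, and so on. Any deviation drops to the rejecting sink F. Once E is reached the prefix is confirmed and every continuation is accepted.
With 6 states:
       0  1 
>  A   B  F 
   B   F  C 
   C   F  D 
   D   E  F 
 * E   E  E 
   F   F  F 
(> = start, * = accepting)

start=A accept=E A-0->B A-1->F B-0->F B-1->C C-0->F C-1->D D-0->E D-1->F E-0->E E-1->E F-0->F F-1->F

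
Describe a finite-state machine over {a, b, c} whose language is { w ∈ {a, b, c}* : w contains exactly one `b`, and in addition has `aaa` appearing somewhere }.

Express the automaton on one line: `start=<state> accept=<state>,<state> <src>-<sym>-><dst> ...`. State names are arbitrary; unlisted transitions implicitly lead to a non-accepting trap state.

start=s0 accept=s8 s0-a->s1 s0-b->s2 s0-c->s0 s1-a->s3 s1-b->s2 s1-c->s0 s2-a->s4 s2-b->s5 s2-c->s2 s3-a->s6 s3-b->s2 s3-c->s0 s4-a->s7 s4-b->s5 s4-c->s2 s5-a->s5 s5-b->s5 s5-c->s5 s6-a->s6 s6-b->s8 s6-c->s6 s7-a->s8 s7-b->s5 s7-c->s2 s8-a->s8 s8-b->s5 s8-c->s8

Run two small machines in parallel and take their product. The first has 3 states tracking the count of `b`s, saturating at 2; the second has 4 states tracking whether and how much of `aaa` has been seen. A product state is a pair (one from each), accepting exactly when both do. Minimizing collapses redundant product states.
With 9 states:
        a   b   c  
>  s0   s1  s2  s0 
   s1   s3  s2  s0 
   s2   s4  s5  s2 
   s3   s6  s2  s0 
   s4   s7  s5  s2 
   s5   s5  s5  s5 
   s6   s6  s8  s6 
   s7   s8  s5  s2 
 * s8   s8  s5  s8 
(> = start, * = accepting)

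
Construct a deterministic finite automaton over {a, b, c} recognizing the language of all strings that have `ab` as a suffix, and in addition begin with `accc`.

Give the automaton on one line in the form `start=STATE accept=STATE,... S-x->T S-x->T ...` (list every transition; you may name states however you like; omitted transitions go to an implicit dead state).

Run two small machines in parallel and take their product. The first has 3 states tracking how much of the suffix `ab` has currently been matched; the second has 6 states tracking whether the input so far still matches the prefix `accc`. A product state is a pair (one from each), accepting exactly when both do. Minimizing collapses redundant product states.
        a   b   c  
>  q0   q1  q2  q2 
   q1   q2  q2  q3 
   q2   q2  q2  q2 
   q3   q2  q2  q4 
   q4   q2  q2  q5 
   q5   q6  q5  q5 
   q6   q6  q7  q5 
 * q7   q6  q5  q5 
(> = start, * = accepting)

start=q0 accept=q7 q0-a->q1 q0-b->q2 q0-c->q2 q1-a->q2 q1-b->q2 q1-c->q3 q2-a->q2 q2-b->q2 q2-c->q2 q3-a->q2 q3-b->q2 q3-c->q4 q4-a->q2 q4-b->q2 q4-c->q5 q5-a->q6 q5-b->q5 q5-c->q5 q6-a->q6 q6-b->q7 q6-c->q5 q7-a->q6 q7-b->q5 q7-c->q5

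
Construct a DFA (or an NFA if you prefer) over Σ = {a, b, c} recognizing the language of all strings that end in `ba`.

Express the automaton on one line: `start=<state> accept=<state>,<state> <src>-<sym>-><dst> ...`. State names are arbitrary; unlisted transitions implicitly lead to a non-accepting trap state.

start=q0 accept=q2 q0-a->q0 q0-b->q1 q0-c->q0 q1-a->q2 q1-b->q1 q1-c->q0 q2-a->q0 q2-b->q1 q2-c->q0

Let each state record the length of the longest suffix of the input read so far that is also a prefix of `ba`. q1 means the last symbol is `b`; q2 means the last 2 symbols are `ba`. Accept only at q2, where the string currently ends in `ba`.
With 3 states:
        a   b   c  
>  q0   q0  q1  q0 
   q1   q2  q1  q0 
 * q2   q0  q1  q0 
(> = start, * = accepting)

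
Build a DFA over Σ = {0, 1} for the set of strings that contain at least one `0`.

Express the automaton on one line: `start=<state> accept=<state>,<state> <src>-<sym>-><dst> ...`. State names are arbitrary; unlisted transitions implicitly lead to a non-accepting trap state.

Only the number of `0`s matters, and only up to 2. Make a chain A → B → C advanced by each `0` (with C absorbing); every other symbol self-loops. The accepting set is {B, C}.
       0  1 
>  A   B  A 
 * B   C  B 
 * C   C  C 
(> = start, * = accepting)

start=A accept=B,C A-0->B A-1->A B-0->C B-1->B C-0->C C-1->C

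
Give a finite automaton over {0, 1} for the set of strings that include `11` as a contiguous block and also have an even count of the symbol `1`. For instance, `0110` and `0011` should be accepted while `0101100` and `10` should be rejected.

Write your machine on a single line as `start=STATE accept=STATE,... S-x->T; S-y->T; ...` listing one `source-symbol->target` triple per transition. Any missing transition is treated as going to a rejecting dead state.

Handle the two conditions separately and then intersect. One (3 states) tracks whether and how much of `11` has been seen; the other (2 states) tracks the count of `1`s modulo 2. Each combined state is a pair, one component from each; accept when both components accept.
With 6 states:
        0   1  
>  q0   q0  q1 
   q1   q2  q3 
   q2   q2  q4 
 * q3   q3  q5 
   q4   q0  q5 
   q5   q5  q3 
(> = start, * = accepting)

start=q0; accept=q3; q0-0->q0; q0-1->q1; q1-0->q2; q1-1->q3; q2-0->q2; q2-1->q4; q3-0->q3; q3-1->q5; q4-0->q0; q4-1->q5; q5-0->q5; q5-1->q3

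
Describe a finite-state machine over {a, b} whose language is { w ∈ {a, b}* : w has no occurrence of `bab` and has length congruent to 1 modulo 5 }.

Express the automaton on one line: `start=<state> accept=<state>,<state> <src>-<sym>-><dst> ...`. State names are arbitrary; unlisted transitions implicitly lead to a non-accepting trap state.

Build one automaton per condition and run them in lockstep. The first has 4 states tracking partial matches of the forbidden pattern `bab`; the second has 5 states tracking the input length modulo 5. A product state is a pair (one from each), accepting exactly when both do. Equivalent product states are then merged.
With 16 states:
          a    b  
>  s0     s1   s2 
 * s1     s3   s4 
 * s2     s5   s4 
   s3     s6   s7 
   s4     s8   s7 
   s5     s6   s9 
   s6    s10  s11 
   s7    s12  s11 
   s8    s10   s9 
   s9     s9   s9 
   s10    s0  s13 
   s11   s14  s13 
   s12    s0   s9 
   s13   s15   s2 
   s14    s1   s9 
 * s15    s3   s9 
(> = start, * = accepting)

start=s0 accept=s1,s2,s15 s0-a->s1 s0-b->s2 s1-a->s3 s1-b->s4 s2-a->s5 s2-b->s4 s3-a->s6 s3-b->s7 s4-a->s8 s4-b->s7 s5-a->s6 s5-b->s9 s6-a->s10 s6-b->s11 s7-a->s12 s7-b->s11 s8-a->s10 s8-b->s9 s9-a->s9 s9-b->s9 s10-a->s0 s10-b->s13 s11-a->s14 s11-b->s13 s12-a->s0 s12-b->s9 s13-a->s15 s13-b->s2 s14-a->s1 s14-b->s9 s15-a->s3 s15-b->s9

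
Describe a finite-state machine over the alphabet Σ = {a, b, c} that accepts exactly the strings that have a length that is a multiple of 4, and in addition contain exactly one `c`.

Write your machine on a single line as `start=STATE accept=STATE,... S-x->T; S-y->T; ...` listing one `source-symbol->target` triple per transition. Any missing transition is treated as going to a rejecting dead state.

start=S0; accept=S8; S0-a->S1; S0-b->S1; S0-c->S2; S1-a->S3; S1-b->S3; S1-c->S4; S2-a->S4; S2-b->S4; S2-c->S5; S3-a->S6; S3-b->S6; S3-c->S7; S4-a->S7; S4-b->S7; S4-c->S5; S5-a->S5; S5-b->S5; S5-c->S5; S6-a->S0; S6-b->S0; S6-c->S8; S7-a->S8; S7-b->S8; S7-c->S5; S8-a->S2; S8-b->S2; S8-c->S5

Handle the two conditions separately and then intersect. The first has 4 states tracking the input length modulo 4; the second has 3 states tracking the count of `c`s, saturating at 2. A product state is a pair (one from each), accepting exactly when both do. Equivalent product states are then merged.
A 9-state machine:
        a   b   c  
>  S0   S1  S1  S2 
   S1   S3  S3  S4 
   S2   S4  S4  S5 
   S3   S6  S6  S7 
   S4   S7  S7  S5 
   S5   S5  S5  S5 
   S6   S0  S0  S8 
   S7   S8  S8  S5 
 * S8   S2  S2  S5 
(> = start, * = accepting)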